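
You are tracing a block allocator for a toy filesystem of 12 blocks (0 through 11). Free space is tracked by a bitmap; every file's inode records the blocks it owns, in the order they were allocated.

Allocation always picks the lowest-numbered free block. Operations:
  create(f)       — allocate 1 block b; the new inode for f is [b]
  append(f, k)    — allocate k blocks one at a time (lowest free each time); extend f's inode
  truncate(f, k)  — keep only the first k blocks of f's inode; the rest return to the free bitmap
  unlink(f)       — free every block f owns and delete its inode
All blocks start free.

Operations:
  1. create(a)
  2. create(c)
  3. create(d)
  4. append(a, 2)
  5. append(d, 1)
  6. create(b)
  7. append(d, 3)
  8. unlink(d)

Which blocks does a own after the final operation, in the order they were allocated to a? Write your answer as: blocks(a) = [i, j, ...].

after create(a) → a:[0]  free=[F...........]
after create(c) → a:[0], c:[1]  free=[FF..........]
after create(d) → a:[0], c:[1], d:[2]  free=[FFF.........]
after append(a, 2) → a:[0, 3, 4], c:[1], d:[2]  free=[FFFFF.......]
after append(d, 1) → a:[0, 3, 4], c:[1], d:[2, 5]  free=[FFFFFF......]
after create(b) → a:[0, 3, 4], b:[6], c:[1], d:[2, 5]  free=[FFFFFFF.....]
after append(d, 3) → a:[0, 3, 4], b:[6], c:[1], d:[2, 5, 7, 8, 9]  free=[FFFFFFFFFF..]
after unlink(d) → a:[0, 3, 4], b:[6], c:[1]  free=[FF.FF.F.....]

blocks(a) = [0, 3, 4]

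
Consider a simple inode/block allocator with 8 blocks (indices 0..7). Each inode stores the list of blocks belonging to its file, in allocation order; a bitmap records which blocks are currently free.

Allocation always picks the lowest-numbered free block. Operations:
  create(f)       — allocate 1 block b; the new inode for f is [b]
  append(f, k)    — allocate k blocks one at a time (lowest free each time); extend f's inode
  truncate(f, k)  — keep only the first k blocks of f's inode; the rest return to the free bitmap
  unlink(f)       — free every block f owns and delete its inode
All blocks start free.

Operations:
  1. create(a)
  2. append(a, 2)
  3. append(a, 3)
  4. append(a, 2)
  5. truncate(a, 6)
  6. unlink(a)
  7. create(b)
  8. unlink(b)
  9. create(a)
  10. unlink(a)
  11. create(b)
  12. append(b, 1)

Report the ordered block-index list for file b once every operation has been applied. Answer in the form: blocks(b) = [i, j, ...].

after create(a) → a:[0]  free=[F.......]
after append(a, 2) → a:[0, 1, 2]  free=[FFF.....]
after append(a, 3) → a:[0, 1, 2, 3, 4, 5]  free=[FFFFFF..]
after append(a, 2) → a:[0, 1, 2, 3, 4, 5, 6, 7]  free=[FFFFFFFF]
after truncate(a, 6) → a:[0, 1, 2, 3, 4, 5]  free=[FFFFFF..]
after unlink(a) →   free=[........]
after create(b) → b:[0]  free=[F.......]
after unlink(b) →   free=[........]
after create(a) → a:[0]  free=[F.......]
after unlink(a) →   free=[........]
after create(b) → b:[0]  free=[F.......]
after append(b, 1) → b:[0, 1]  free=[FF......]

blocks(b) = [0, 1]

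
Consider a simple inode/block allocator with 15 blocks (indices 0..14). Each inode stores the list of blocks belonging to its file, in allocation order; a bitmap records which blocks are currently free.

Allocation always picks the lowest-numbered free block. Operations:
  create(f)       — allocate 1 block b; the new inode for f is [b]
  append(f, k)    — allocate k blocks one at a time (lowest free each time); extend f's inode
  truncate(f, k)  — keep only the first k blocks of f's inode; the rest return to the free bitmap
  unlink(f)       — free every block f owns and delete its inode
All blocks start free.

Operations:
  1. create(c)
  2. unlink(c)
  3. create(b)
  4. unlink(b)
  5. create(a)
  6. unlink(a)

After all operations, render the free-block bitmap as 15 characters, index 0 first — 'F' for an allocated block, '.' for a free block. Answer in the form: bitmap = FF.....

  1. create(c)  ⇒  F..............  {c→[0]}
  2. unlink(c)  ⇒  ...............  {}
  3. create(b)  ⇒  F..............  {b→[0]}
  4. unlink(b)  ⇒  ...............  {}
  5. create(a)  ⇒  F..............  {a→[0]}
  6. unlink(a)  ⇒  ...............  {}

bitmap = ...............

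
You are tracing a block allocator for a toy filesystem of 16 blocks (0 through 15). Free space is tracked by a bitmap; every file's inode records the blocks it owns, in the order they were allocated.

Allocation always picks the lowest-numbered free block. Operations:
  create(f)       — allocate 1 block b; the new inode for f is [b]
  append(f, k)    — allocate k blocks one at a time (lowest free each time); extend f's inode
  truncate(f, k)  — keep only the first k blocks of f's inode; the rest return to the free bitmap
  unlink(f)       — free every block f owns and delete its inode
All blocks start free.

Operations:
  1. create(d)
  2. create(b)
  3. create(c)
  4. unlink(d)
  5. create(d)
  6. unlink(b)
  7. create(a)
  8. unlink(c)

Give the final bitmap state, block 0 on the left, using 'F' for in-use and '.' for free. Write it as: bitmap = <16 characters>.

create(d): bitmap=F............... | d=[0]
create(b): bitmap=FF.............. | b=[1] d=[0]
create(c): bitmap=FFF............. | b=[1] c=[2] d=[0]
unlink(d): bitmap=.FF............. | b=[1] c=[2]
create(d): bitmap=FFF............. | b=[1] c=[2] d=[0]
unlink(b): bitmap=F.F............. | c=[2] d=[0]
create(a): bitmap=FFF............. | a=[1] c=[2] d=[0]
unlink(c): bitmap=FF.............. | a=[1] d=[0]

bitmap = FF..............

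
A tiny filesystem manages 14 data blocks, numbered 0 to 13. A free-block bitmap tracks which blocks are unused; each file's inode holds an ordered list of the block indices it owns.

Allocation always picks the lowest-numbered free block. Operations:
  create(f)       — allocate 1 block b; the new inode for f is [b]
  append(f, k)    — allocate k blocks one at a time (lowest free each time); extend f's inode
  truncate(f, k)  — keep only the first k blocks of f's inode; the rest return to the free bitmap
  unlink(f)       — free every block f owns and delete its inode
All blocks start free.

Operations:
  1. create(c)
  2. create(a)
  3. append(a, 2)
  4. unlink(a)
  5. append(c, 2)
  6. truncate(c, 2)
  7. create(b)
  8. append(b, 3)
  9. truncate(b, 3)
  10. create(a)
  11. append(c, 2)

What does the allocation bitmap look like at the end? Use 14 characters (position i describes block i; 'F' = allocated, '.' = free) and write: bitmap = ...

create(c): bitmap=F............. | c=[0]
create(a): bitmap=FF............ | a=[1] c=[0]
append(a, 2): bitmap=FFFF.......... | a=[1, 2, 3] c=[0]
unlink(a): bitmap=F............. | c=[0]
append(c, 2): bitmap=FFF........... | c=[0, 1, 2]
truncate(c, 2): bitmap=FF............ | c=[0, 1]
create(b): bitmap=FFF........... | b=[2] c=[0, 1]
append(b, 3): bitmap=FFFFFF........ | b=[2, 3, 4, 5] c=[0, 1]
truncate(b, 3): bitmap=FFFFF......... | b=[2, 3, 4] c=[0, 1]
create(a): bitmap=FFFFFF........ | a=[5] b=[2, 3, 4] c=[0, 1]
append(c, 2): bitmap=FFFFFFFF...... | a=[5] b=[2, 3, 4] c=[0, 1, 6, 7]

bitmap = FFFFFFFF......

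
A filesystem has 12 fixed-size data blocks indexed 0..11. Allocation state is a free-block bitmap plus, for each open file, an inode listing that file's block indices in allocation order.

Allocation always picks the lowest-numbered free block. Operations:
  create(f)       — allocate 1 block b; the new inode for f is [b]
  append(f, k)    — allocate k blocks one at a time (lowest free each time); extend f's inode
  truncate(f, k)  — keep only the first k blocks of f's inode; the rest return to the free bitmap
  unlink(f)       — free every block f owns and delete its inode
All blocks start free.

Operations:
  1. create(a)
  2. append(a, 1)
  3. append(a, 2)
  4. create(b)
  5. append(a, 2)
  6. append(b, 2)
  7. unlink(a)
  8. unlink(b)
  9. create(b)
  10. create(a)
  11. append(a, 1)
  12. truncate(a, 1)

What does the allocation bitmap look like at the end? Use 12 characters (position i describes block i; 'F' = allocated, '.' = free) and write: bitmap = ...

bitmap = FF..........

[1] create(a) — a=0 (map F...........)
[2] append(a, 1) — a=0,1 (map FF..........)
[3] append(a, 2) — a=0,1,2,3 (map FFFF........)
[4] create(b) — a=0,1,2,3 b=4 (map FFFFF.......)
[5] append(a, 2) — a=0,1,2,3,5,6 b=4 (map FFFFFFF.....)
[6] append(b, 2) — a=0,1,2,3,5,6 b=4,7,8 (map FFFFFFFFF...)
[7] unlink(a) — b=4,7,8 (map ....F..FF...)
[8] unlink(b) —  (map ............)
[9] create(b) — b=0 (map F...........)
[10] create(a) — a=1 b=0 (map FF..........)
[11] append(a, 1) — a=1,2 b=0 (map FFF.........)
[12] truncate(a, 1) — a=1 b=0 (map FF..........)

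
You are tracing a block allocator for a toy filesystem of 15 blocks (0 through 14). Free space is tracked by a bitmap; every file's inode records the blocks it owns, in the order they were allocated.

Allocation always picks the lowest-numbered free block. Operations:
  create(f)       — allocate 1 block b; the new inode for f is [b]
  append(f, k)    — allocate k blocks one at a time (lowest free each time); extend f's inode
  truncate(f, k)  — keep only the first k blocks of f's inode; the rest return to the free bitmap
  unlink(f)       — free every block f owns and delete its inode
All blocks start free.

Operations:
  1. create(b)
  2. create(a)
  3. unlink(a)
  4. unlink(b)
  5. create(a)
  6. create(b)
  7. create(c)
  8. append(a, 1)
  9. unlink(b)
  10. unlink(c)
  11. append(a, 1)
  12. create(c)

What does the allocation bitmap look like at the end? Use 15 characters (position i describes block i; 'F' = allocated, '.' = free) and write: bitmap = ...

bitmap = FFFF...........

[1] create(b) — b=0 (map F..............)
[2] create(a) — a=1 b=0 (map FF.............)
[3] unlink(a) — b=0 (map F..............)
[4] unlink(b) —  (map ...............)
[5] create(a) — a=0 (map F..............)
[6] create(b) — a=0 b=1 (map FF.............)
[7] create(c) — a=0 b=1 c=2 (map FFF............)
[8] append(a, 1) — a=0,3 b=1 c=2 (map FFFF...........)
[9] unlink(b) — a=0,3 c=2 (map F.FF...........)
[10] unlink(c) — a=0,3 (map F..F...........)
[11] append(a, 1) — a=0,3,1 (map FF.F...........)
[12] create(c) — a=0,3,1 c=2 (map FFFF...........)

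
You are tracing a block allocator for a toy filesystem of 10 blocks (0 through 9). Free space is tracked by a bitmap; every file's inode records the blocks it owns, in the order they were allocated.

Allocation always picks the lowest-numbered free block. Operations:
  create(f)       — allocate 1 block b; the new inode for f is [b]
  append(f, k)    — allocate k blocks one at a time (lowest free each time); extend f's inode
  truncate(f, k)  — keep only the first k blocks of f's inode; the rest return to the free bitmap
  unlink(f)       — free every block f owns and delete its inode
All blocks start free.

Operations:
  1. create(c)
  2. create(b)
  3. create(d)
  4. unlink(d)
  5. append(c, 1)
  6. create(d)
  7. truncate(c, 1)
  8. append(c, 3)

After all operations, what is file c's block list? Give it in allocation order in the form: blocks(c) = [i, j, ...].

[1] create(c) — c=0 (map F.........)
[2] create(b) — b=1 c=0 (map FF........)
[3] create(d) — b=1 c=0 d=2 (map FFF.......)
[4] unlink(d) — b=1 c=0 (map FF........)
[5] append(c, 1) — b=1 c=0,2 (map FFF.......)
[6] create(d) — b=1 c=0,2 d=3 (map FFFF......)
[7] truncate(c, 1) — b=1 c=0 d=3 (map FF.F......)
[8] append(c, 3) — b=1 c=0,2,4,5 d=3 (map FFFFFF....)

blocks(c) = [0, 2, 4, 5]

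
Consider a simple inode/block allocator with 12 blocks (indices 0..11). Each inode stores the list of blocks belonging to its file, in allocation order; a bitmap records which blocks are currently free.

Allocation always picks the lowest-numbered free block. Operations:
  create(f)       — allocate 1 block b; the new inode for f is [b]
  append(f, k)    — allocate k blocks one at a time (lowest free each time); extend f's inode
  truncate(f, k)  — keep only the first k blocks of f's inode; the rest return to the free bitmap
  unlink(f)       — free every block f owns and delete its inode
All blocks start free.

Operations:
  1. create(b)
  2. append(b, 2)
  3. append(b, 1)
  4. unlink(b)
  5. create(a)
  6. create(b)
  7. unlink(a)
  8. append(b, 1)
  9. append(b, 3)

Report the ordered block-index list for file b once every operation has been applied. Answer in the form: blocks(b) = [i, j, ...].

  1. create(b)  ⇒  F...........  {b→[0]}
  2. append(b, 2)  ⇒  FFF.........  {b→[0, 1, 2]}
  3. append(b, 1)  ⇒  FFFF........  {b→[0, 1, 2, 3]}
  4. unlink(b)  ⇒  ............  {}
  5. create(a)  ⇒  F...........  {a→[0]}
  6. create(b)  ⇒  FF..........  {a→[0]; b→[1]}
  7. unlink(a)  ⇒  .F..........  {b→[1]}
  8. append(b, 1)  ⇒  FF..........  {b→[1, 0]}
  9. append(b, 3)  ⇒  FFFFF.......  {b→[1, 0, 2, 3, 4]}

blocks(b) = [1, 0, 2, 3, 4]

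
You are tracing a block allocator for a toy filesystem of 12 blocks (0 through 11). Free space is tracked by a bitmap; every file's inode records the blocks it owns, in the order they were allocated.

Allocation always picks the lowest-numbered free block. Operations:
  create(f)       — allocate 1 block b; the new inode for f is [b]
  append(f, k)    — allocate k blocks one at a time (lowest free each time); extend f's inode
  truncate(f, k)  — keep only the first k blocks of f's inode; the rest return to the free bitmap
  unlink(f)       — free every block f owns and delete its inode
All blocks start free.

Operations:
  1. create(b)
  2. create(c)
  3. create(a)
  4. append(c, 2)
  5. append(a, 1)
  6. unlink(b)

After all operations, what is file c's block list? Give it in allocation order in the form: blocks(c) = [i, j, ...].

after create(b) → b:[0]  free=[F...........]
after create(c) → b:[0], c:[1]  free=[FF..........]
after create(a) → a:[2], b:[0], c:[1]  free=[FFF.........]
after append(c, 2) → a:[2], b:[0], c:[1, 3, 4]  free=[FFFFF.......]
after append(a, 1) → a:[2, 5], b:[0], c:[1, 3, 4]  free=[FFFFFF......]
after unlink(b) → a:[2, 5], c:[1, 3, 4]  free=[.FFFFF......]

blocks(c) = [1, 3, 4]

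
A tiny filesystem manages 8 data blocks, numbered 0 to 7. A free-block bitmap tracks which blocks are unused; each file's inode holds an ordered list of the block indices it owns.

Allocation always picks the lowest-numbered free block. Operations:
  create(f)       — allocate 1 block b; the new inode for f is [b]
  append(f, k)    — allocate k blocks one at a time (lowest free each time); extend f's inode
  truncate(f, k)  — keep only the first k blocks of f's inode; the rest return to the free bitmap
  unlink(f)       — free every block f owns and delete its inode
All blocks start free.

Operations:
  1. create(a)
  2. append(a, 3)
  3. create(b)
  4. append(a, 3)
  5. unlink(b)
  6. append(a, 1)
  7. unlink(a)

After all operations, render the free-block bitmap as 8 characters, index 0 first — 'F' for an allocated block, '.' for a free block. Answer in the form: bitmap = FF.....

bitmap = ........

after create(a) → a:[0]  free=[F.......]
after append(a, 3) → a:[0, 1, 2, 3]  free=[FFFF....]
after create(b) → a:[0, 1, 2, 3], b:[4]  free=[FFFFF...]
after append(a, 3) → a:[0, 1, 2, 3, 5, 6, 7], b:[4]  free=[FFFFFFFF]
after unlink(b) → a:[0, 1, 2, 3, 5, 6, 7]  free=[FFFF.FFF]
after append(a, 1) → a:[0, 1, 2, 3, 5, 6, 7, 4]  free=[FFFFFFFF]
after unlink(a) →   free=[........]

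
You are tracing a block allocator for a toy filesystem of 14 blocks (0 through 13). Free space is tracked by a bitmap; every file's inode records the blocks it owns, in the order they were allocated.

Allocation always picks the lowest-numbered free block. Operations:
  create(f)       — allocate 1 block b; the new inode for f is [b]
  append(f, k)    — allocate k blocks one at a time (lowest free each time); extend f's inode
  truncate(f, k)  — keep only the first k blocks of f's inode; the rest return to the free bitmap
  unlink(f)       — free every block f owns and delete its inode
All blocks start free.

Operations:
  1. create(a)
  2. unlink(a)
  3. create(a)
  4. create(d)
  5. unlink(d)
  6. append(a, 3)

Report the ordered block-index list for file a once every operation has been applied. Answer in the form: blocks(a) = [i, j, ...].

create(a): bitmap=F............. | a=[0]
unlink(a): bitmap=.............. | 
create(a): bitmap=F............. | a=[0]
create(d): bitmap=FF............ | a=[0] d=[1]
unlink(d): bitmap=F............. | a=[0]
append(a, 3): bitmap=FFFF.......... | a=[0, 1, 2, 3]

blocks(a) = [0, 1, 2, 3]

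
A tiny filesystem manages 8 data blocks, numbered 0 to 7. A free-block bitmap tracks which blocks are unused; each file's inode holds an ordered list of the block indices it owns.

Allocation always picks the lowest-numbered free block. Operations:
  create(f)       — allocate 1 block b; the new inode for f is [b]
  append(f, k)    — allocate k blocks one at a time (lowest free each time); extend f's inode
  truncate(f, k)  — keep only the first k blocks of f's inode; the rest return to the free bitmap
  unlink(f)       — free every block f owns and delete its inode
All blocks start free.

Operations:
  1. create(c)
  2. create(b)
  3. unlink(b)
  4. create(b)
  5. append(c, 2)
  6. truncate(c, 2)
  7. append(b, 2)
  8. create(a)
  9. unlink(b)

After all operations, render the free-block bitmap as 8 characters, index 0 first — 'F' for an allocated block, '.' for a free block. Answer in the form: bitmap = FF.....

bitmap = F.F..F..

create(c): bitmap=F....... | c=[0]
create(b): bitmap=FF...... | b=[1] c=[0]
unlink(b): bitmap=F....... | c=[0]
create(b): bitmap=FF...... | b=[1] c=[0]
append(c, 2): bitmap=FFFF.... | b=[1] c=[0, 2, 3]
truncate(c, 2): bitmap=FFF..... | b=[1] c=[0, 2]
append(b, 2): bitmap=FFFFF... | b=[1, 3, 4] c=[0, 2]
create(a): bitmap=FFFFFF.. | a=[5] b=[1, 3, 4] c=[0, 2]
unlink(b): bitmap=F.F..F.. | a=[5] c=[0, 2]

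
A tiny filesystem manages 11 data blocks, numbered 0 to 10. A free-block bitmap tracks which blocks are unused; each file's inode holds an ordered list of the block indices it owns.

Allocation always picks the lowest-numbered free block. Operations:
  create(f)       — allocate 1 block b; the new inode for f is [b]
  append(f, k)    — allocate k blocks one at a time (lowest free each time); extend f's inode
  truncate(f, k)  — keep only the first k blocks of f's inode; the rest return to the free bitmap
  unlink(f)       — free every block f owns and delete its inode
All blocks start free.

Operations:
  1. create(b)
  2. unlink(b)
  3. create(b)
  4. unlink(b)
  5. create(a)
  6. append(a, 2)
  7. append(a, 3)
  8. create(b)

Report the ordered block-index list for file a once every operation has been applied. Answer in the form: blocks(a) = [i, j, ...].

blocks(a) = [0, 1, 2, 3, 4, 5]

create(b): bitmap=F.......... | b=[0]
unlink(b): bitmap=........... | 
create(b): bitmap=F.......... | b=[0]
unlink(b): bitmap=........... | 
create(a): bitmap=F.......... | a=[0]
append(a, 2): bitmap=FFF........ | a=[0, 1, 2]
append(a, 3): bitmap=FFFFFF..... | a=[0, 1, 2, 3, 4, 5]
create(b): bitmap=FFFFFFF.... | a=[0, 1, 2, 3, 4, 5] b=[6]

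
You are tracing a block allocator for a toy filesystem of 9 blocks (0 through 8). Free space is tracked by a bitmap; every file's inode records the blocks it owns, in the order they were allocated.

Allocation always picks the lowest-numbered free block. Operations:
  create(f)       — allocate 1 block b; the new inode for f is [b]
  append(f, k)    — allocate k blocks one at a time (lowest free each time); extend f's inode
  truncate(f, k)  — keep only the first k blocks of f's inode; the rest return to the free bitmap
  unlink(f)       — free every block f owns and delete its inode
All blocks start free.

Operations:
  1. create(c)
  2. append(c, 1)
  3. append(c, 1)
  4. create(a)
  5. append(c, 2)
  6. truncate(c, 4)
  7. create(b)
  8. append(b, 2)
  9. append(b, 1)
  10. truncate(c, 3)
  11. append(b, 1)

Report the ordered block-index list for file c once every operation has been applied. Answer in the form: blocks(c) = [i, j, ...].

  1. create(c)  ⇒  F........  {c→[0]}
  2. append(c, 1)  ⇒  FF.......  {c→[0, 1]}
  3. append(c, 1)  ⇒  FFF......  {c→[0, 1, 2]}
  4. create(a)  ⇒  FFFF.....  {a→[3]; c→[0, 1, 2]}
  5. append(c, 2)  ⇒  FFFFFF...  {a→[3]; c→[0, 1, 2, 4, 5]}
  6. truncate(c, 4)  ⇒  FFFFF....  {a→[3]; c→[0, 1, 2, 4]}
  7. create(b)  ⇒  FFFFFF...  {a→[3]; b→[5]; c→[0, 1, 2, 4]}
  8. append(b, 2)  ⇒  FFFFFFFF.  {a→[3]; b→[5, 6, 7]; c→[0, 1, 2, 4]}
  9. append(b, 1)  ⇒  FFFFFFFFF  {a→[3]; b→[5, 6, 7, 8]; c→[0, 1, 2, 4]}
  10. truncate(c, 3)  ⇒  FFFF.FFFF  {a→[3]; b→[5, 6, 7, 8]; c→[0, 1, 2]}
  11. append(b, 1)  ⇒  FFFFFFFFF  {a→[3]; b→[5, 6, 7, 8, 4]; c→[0, 1, 2]}

blocks(c) = [0, 1, 2]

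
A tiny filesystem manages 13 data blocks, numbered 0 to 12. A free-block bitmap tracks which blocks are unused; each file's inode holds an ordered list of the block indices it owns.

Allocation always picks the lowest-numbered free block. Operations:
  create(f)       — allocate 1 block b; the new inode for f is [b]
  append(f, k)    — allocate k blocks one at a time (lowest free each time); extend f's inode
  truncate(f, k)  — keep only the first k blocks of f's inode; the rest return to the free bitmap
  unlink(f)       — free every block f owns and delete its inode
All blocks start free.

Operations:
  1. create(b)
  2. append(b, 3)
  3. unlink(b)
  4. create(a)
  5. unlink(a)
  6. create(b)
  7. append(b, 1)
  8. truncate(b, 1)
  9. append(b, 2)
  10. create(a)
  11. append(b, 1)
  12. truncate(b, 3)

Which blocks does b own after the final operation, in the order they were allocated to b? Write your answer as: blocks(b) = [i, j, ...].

blocks(b) = [0, 1, 2]

after create(b) → b:[0]  free=[F............]
after append(b, 3) → b:[0, 1, 2, 3]  free=[FFFF.........]
after unlink(b) →   free=[.............]
after create(a) → a:[0]  free=[F............]
after unlink(a) →   free=[.............]
after create(b) → b:[0]  free=[F............]
after append(b, 1) → b:[0, 1]  free=[FF...........]
after truncate(b, 1) → b:[0]  free=[F............]
after append(b, 2) → b:[0, 1, 2]  free=[FFF..........]
after create(a) → a:[3], b:[0, 1, 2]  free=[FFFF.........]
after append(b, 1) → a:[3], b:[0, 1, 2, 4]  free=[FFFFF........]
after truncate(b, 3) → a:[3], b:[0, 1, 2]  free=[FFFF.........]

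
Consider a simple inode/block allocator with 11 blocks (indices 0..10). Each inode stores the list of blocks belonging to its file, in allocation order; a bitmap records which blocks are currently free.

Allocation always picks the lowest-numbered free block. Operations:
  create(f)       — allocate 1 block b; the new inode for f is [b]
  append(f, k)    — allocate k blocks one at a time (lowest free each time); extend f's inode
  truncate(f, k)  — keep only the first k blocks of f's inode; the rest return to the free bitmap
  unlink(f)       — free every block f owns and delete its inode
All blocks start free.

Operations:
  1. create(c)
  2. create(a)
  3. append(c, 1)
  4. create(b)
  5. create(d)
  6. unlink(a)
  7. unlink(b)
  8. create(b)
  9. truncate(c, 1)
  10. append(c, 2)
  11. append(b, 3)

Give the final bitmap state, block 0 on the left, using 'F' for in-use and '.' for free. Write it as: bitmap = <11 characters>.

  1. create(c)  ⇒  F..........  {c→[0]}
  2. create(a)  ⇒  FF.........  {a→[1]; c→[0]}
  3. append(c, 1)  ⇒  FFF........  {a→[1]; c→[0, 2]}
  4. create(b)  ⇒  FFFF.......  {a→[1]; b→[3]; c→[0, 2]}
  5. create(d)  ⇒  FFFFF......  {a→[1]; b→[3]; c→[0, 2]; d→[4]}
  6. unlink(a)  ⇒  F.FFF......  {b→[3]; c→[0, 2]; d→[4]}
  7. unlink(b)  ⇒  F.F.F......  {c→[0, 2]; d→[4]}
  8. create(b)  ⇒  FFF.F......  {b→[1]; c→[0, 2]; d→[4]}
  9. truncate(c, 1)  ⇒  FF..F......  {b→[1]; c→[0]; d→[4]}
  10. append(c, 2)  ⇒  FFFFF......  {b→[1]; c→[0, 2, 3]; d→[4]}
  11. append(b, 3)  ⇒  FFFFFFFF...  {b→[1, 5, 6, 7]; c→[0, 2, 3]; d→[4]}

bitmap = FFFFFFFF...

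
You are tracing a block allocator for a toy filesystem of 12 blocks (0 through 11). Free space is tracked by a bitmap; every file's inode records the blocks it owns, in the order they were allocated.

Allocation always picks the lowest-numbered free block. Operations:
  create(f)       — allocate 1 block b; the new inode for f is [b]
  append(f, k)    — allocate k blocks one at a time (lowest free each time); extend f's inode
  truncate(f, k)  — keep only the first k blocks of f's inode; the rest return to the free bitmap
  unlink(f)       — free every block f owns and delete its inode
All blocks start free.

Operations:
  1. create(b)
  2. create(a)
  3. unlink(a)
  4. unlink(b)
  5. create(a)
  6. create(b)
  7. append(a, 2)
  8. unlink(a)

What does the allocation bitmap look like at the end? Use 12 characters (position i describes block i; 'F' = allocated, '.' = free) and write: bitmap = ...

[1] create(b) — b=0 (map F...........)
[2] create(a) — a=1 b=0 (map FF..........)
[3] unlink(a) — b=0 (map F...........)
[4] unlink(b) —  (map ............)
[5] create(a) — a=0 (map F...........)
[6] create(b) — a=0 b=1 (map FF..........)
[7] append(a, 2) — a=0,2,3 b=1 (map FFFF........)
[8] unlink(a) — b=1 (map .F..........)

bitmap = .F..........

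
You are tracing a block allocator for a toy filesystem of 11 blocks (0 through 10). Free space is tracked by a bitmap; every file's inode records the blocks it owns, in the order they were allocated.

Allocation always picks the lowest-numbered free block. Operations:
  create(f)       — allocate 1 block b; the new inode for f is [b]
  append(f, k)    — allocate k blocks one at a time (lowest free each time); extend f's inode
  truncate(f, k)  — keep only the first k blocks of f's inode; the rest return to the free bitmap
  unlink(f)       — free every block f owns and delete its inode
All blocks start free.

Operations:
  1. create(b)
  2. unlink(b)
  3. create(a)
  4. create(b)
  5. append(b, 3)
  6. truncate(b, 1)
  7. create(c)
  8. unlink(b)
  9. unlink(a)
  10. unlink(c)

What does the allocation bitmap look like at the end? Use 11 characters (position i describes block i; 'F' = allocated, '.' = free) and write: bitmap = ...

bitmap = ...........

  1. create(b)  ⇒  F..........  {b→[0]}
  2. unlink(b)  ⇒  ...........  {}
  3. create(a)  ⇒  F..........  {a→[0]}
  4. create(b)  ⇒  FF.........  {a→[0]; b→[1]}
  5. append(b, 3)  ⇒  FFFFF......  {a→[0]; b→[1, 2, 3, 4]}
  6. truncate(b, 1)  ⇒  FF.........  {a→[0]; b→[1]}
  7. create(c)  ⇒  FFF........  {a→[0]; b→[1]; c→[2]}
  8. unlink(b)  ⇒  F.F........  {a→[0]; c→[2]}
  9. unlink(a)  ⇒  ..F........  {c→[2]}
  10. unlink(c)  ⇒  ...........  {}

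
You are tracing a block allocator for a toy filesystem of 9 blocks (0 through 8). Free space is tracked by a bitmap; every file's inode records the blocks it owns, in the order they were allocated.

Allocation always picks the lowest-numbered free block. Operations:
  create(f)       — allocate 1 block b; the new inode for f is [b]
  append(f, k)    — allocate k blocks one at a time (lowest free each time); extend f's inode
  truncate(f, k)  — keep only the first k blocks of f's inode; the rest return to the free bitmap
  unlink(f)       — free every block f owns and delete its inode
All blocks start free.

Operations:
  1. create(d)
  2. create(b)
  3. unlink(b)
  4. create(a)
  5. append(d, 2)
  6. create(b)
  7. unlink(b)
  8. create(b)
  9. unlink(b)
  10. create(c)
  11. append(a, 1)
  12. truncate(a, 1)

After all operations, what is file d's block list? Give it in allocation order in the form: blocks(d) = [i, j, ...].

create(d): bitmap=F........ | d=[0]
create(b): bitmap=FF....... | b=[1] d=[0]
unlink(b): bitmap=F........ | d=[0]
create(a): bitmap=FF....... | a=[1] d=[0]
append(d, 2): bitmap=FFFF..... | a=[1] d=[0, 2, 3]
create(b): bitmap=FFFFF.... | a=[1] b=[4] d=[0, 2, 3]
unlink(b): bitmap=FFFF..... | a=[1] d=[0, 2, 3]
create(b): bitmap=FFFFF.... | a=[1] b=[4] d=[0, 2, 3]
unlink(b): bitmap=FFFF..... | a=[1] d=[0, 2, 3]
create(c): bitmap=FFFFF.... | a=[1] c=[4] d=[0, 2, 3]
append(a, 1): bitmap=FFFFFF... | a=[1, 5] c=[4] d=[0, 2, 3]
truncate(a, 1): bitmap=FFFFF.... | a=[1] c=[4] d=[0, 2, 3]

blocks(d) = [0, 2, 3]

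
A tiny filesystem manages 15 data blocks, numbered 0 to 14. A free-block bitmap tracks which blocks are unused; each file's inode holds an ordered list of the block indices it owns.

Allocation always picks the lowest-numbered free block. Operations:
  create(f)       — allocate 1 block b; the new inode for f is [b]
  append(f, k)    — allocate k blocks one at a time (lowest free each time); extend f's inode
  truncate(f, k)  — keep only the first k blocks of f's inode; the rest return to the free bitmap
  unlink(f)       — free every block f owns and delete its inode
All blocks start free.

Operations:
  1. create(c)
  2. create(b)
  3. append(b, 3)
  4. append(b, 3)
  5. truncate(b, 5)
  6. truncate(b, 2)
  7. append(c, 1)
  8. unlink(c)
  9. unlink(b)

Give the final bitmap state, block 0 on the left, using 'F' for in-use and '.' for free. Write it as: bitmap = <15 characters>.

after create(c) → c:[0]  free=[F..............]
after create(b) → b:[1], c:[0]  free=[FF.............]
after append(b, 3) → b:[1, 2, 3, 4], c:[0]  free=[FFFFF..........]
after append(b, 3) → b:[1, 2, 3, 4, 5, 6, 7], c:[0]  free=[FFFFFFFF.......]
after truncate(b, 5) → b:[1, 2, 3, 4, 5], c:[0]  free=[FFFFFF.........]
after truncate(b, 2) → b:[1, 2], c:[0]  free=[FFF............]
after append(c, 1) → b:[1, 2], c:[0, 3]  free=[FFFF...........]
after unlink(c) → b:[1, 2]  free=[.FF............]
after unlink(b) →   free=[...............]

bitmap = ...............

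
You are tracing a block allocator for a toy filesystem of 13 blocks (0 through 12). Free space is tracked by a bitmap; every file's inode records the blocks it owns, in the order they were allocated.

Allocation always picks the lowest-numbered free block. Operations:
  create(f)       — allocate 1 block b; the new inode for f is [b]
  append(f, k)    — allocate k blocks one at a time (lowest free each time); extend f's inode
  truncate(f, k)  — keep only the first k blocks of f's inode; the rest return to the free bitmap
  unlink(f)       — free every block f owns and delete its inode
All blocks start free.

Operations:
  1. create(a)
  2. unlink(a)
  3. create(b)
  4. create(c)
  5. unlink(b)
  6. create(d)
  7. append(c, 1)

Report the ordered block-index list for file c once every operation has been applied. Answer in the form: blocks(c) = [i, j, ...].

blocks(c) = [1, 2]

  1. create(a)  ⇒  F............  {a→[0]}
  2. unlink(a)  ⇒  .............  {}
  3. create(b)  ⇒  F............  {b→[0]}
  4. create(c)  ⇒  FF...........  {b→[0]; c→[1]}
  5. unlink(b)  ⇒  .F...........  {c→[1]}
  6. create(d)  ⇒  FF...........  {c→[1]; d→[0]}
  7. append(c, 1)  ⇒  FFF..........  {c→[1, 2]; d→[0]}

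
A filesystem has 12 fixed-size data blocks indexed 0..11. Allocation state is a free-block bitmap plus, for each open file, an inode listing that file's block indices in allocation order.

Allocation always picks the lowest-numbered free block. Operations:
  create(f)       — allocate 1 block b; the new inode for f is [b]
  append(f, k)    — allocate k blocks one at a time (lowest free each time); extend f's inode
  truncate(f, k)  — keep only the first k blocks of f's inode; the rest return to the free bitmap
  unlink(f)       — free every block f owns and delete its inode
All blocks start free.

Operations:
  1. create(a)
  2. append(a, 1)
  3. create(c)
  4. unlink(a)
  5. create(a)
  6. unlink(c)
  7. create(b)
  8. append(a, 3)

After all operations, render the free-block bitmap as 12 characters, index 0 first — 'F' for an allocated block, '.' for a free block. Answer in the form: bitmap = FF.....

bitmap = FFFFF.......

create(a): bitmap=F........... | a=[0]
append(a, 1): bitmap=FF.......... | a=[0, 1]
create(c): bitmap=FFF......... | a=[0, 1] c=[2]
unlink(a): bitmap=..F......... | c=[2]
create(a): bitmap=F.F......... | a=[0] c=[2]
unlink(c): bitmap=F........... | a=[0]
create(b): bitmap=FF.......... | a=[0] b=[1]
append(a, 3): bitmap=FFFFF....... | a=[0, 2, 3, 4] b=[1]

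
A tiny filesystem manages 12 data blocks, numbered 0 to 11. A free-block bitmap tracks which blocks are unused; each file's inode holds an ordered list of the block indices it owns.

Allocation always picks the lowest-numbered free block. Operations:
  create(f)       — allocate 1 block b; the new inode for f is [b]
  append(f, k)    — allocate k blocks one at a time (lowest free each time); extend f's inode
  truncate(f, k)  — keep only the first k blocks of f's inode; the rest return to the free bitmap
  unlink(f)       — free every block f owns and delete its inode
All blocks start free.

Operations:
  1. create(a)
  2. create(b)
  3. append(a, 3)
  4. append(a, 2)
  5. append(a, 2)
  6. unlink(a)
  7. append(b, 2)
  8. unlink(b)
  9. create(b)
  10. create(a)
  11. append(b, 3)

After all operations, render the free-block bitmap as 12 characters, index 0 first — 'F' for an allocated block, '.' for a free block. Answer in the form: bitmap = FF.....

bitmap = FFFFF.......

[1] create(a) — a=0 (map F...........)
[2] create(b) — a=0 b=1 (map FF..........)
[3] append(a, 3) — a=0,2,3,4 b=1 (map FFFFF.......)
[4] append(a, 2) — a=0,2,3,4,5,6 b=1 (map FFFFFFF.....)
[5] append(a, 2) — a=0,2,3,4,5,6,7,8 b=1 (map FFFFFFFFF...)
[6] unlink(a) — b=1 (map .F..........)
[7] append(b, 2) — b=1,0,2 (map FFF.........)
[8] unlink(b) —  (map ............)
[9] create(b) — b=0 (map F...........)
[10] create(a) — a=1 b=0 (map FF..........)
[11] append(b, 3) — a=1 b=0,2,3,4 (map FFFFF.......)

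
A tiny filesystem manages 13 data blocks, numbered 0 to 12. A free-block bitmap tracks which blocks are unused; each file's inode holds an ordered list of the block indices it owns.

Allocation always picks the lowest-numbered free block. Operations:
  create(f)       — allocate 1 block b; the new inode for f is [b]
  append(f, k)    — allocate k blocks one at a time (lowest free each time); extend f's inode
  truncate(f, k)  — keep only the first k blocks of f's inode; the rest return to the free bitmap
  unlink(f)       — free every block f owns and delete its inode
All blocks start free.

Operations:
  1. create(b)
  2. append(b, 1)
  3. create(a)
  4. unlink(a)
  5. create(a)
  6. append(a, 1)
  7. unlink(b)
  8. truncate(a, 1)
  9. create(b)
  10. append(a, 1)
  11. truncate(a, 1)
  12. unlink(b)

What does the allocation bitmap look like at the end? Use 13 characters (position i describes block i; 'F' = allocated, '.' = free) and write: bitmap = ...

create(b): bitmap=F............ | b=[0]
append(b, 1): bitmap=FF........... | b=[0, 1]
create(a): bitmap=FFF.......... | a=[2] b=[0, 1]
unlink(a): bitmap=FF........... | b=[0, 1]
create(a): bitmap=FFF.......... | a=[2] b=[0, 1]
append(a, 1): bitmap=FFFF......... | a=[2, 3] b=[0, 1]
unlink(b): bitmap=..FF......... | a=[2, 3]
truncate(a, 1): bitmap=..F.......... | a=[2]
create(b): bitmap=F.F.......... | a=[2] b=[0]
append(a, 1): bitmap=FFF.......... | a=[2, 1] b=[0]
truncate(a, 1): bitmap=F.F.......... | a=[2] b=[0]
unlink(b): bitmap=..F.......... | a=[2]

bitmap = ..F..........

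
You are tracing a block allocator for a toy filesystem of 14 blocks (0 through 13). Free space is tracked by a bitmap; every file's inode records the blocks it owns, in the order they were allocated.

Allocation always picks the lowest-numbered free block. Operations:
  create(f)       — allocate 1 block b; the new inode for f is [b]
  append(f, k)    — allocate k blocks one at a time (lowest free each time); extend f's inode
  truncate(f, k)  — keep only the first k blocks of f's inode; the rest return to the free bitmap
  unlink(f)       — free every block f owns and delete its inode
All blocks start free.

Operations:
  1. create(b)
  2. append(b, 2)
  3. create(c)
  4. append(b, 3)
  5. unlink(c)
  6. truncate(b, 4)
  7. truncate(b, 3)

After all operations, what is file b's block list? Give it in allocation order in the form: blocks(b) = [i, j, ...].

blocks(b) = [0, 1, 2]

after create(b) → b:[0]  free=[F.............]
after append(b, 2) → b:[0, 1, 2]  free=[FFF...........]
after create(c) → b:[0, 1, 2], c:[3]  free=[FFFF..........]
after append(b, 3) → b:[0, 1, 2, 4, 5, 6], c:[3]  free=[FFFFFFF.......]
after unlink(c) → b:[0, 1, 2, 4, 5, 6]  free=[FFF.FFF.......]
after truncate(b, 4) → b:[0, 1, 2, 4]  free=[FFF.F.........]
after truncate(b, 3) → b:[0, 1, 2]  free=[FFF...........]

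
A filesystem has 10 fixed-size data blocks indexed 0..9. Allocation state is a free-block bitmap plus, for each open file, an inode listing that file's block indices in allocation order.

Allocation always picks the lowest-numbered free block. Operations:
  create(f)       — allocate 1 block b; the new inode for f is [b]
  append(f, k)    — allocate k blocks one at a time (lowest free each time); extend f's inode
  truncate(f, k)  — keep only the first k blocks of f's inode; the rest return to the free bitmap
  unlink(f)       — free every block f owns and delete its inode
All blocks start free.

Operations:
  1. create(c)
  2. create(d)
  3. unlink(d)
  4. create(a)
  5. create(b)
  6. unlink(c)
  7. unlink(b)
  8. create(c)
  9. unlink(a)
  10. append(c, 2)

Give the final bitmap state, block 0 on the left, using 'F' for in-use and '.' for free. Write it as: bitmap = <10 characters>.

bitmap = FFF.......

[1] create(c) — c=0 (map F.........)
[2] create(d) — c=0 d=1 (map FF........)
[3] unlink(d) — c=0 (map F.........)
[4] create(a) — a=1 c=0 (map FF........)
[5] create(b) — a=1 b=2 c=0 (map FFF.......)
[6] unlink(c) — a=1 b=2 (map .FF.......)
[7] unlink(b) — a=1 (map .F........)
[8] create(c) — a=1 c=0 (map FF........)
[9] unlink(a) — c=0 (map F.........)
[10] append(c, 2) — c=0,1,2 (map FFF.......)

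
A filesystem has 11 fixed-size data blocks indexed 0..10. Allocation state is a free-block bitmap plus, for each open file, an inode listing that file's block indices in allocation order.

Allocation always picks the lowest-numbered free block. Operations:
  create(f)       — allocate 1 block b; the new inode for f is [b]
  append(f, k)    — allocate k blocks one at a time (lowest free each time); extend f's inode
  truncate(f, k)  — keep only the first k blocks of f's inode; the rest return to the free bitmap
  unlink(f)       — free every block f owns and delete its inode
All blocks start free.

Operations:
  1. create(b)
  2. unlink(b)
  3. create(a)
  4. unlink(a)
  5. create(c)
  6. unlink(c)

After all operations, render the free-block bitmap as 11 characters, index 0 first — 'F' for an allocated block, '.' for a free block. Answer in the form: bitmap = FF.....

bitmap = ...........

create(b): bitmap=F.......... | b=[0]
unlink(b): bitmap=........... | 
create(a): bitmap=F.......... | a=[0]
unlink(a): bitmap=........... | 
create(c): bitmap=F.......... | c=[0]
unlink(c): bitmap=........... | 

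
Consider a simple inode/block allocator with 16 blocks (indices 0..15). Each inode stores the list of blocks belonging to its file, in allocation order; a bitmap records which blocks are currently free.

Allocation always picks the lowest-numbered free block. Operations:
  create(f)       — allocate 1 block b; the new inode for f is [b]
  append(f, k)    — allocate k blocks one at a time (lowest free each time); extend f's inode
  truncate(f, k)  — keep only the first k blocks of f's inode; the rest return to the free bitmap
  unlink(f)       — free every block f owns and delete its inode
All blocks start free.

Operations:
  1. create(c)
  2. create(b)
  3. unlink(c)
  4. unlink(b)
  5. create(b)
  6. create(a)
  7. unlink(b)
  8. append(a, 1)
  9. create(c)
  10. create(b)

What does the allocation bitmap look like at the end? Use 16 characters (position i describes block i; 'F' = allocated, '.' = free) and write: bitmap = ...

create(c): bitmap=F............... | c=[0]
create(b): bitmap=FF.............. | b=[1] c=[0]
unlink(c): bitmap=.F.............. | b=[1]
unlink(b): bitmap=................ | 
create(b): bitmap=F............... | b=[0]
create(a): bitmap=FF.............. | a=[1] b=[0]
unlink(b): bitmap=.F.............. | a=[1]
append(a, 1): bitmap=FF.............. | a=[1, 0]
create(c): bitmap=FFF............. | a=[1, 0] c=[2]
create(b): bitmap=FFFF............ | a=[1, 0] b=[3] c=[2]

bitmap = FFFF............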